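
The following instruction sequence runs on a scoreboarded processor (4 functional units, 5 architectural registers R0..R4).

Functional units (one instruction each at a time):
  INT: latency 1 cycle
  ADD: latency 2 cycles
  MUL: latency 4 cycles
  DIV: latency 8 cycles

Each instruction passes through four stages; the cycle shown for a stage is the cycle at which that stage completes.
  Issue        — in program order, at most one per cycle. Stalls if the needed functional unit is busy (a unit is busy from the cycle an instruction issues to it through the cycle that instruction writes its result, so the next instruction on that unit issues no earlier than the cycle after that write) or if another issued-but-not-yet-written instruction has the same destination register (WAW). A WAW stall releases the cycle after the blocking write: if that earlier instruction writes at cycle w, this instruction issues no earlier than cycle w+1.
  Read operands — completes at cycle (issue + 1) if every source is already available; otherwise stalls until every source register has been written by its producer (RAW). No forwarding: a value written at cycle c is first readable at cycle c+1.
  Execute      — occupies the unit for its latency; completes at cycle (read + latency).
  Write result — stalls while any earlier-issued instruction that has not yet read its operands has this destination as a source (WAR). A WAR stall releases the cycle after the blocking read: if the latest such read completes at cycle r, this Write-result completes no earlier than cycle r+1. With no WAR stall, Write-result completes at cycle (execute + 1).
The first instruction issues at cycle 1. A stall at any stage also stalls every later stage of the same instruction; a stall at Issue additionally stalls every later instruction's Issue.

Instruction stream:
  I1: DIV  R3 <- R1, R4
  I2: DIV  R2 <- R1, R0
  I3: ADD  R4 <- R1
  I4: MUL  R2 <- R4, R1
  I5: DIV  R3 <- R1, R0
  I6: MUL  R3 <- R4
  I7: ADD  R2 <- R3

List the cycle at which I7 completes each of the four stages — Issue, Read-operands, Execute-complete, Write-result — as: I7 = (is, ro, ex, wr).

I7 = (36, 42, 44, 45)

cycle 1: issue I1 (DIV)
cycle 2: I1 read-ops
cycle 10: I1 finished on DIV
cycle 11: I1→R3
cycle 12: issue I2 (DIV)
cycle 13: I2 read-ops; issue I3 (ADD)
cycle 14: I3 read-ops
cycle 16: I3 finished on ADD
cycle 17: I3→R4
cycle 21: I2 finished on DIV
cycle 22: I2→R2
cycle 23: issue I4 (MUL)
cycle 24: I4 read-ops; issue I5 (DIV)
cycle 25: I5 read-ops
cycle 28: I4 finished on MUL
cycle 29: I4→R2
cycle 33: I5 finished on DIV
cycle 34: I5→R3
cycle 35: issue I6 (MUL)
cycle 36: I6 read-ops; issue I7 (ADD)
cycle 40: I6 finished on MUL
cycle 41: I6→R3
cycle 42: I7 read-ops
cycle 44: I7 finished on ADD
cycle 45: I7→R2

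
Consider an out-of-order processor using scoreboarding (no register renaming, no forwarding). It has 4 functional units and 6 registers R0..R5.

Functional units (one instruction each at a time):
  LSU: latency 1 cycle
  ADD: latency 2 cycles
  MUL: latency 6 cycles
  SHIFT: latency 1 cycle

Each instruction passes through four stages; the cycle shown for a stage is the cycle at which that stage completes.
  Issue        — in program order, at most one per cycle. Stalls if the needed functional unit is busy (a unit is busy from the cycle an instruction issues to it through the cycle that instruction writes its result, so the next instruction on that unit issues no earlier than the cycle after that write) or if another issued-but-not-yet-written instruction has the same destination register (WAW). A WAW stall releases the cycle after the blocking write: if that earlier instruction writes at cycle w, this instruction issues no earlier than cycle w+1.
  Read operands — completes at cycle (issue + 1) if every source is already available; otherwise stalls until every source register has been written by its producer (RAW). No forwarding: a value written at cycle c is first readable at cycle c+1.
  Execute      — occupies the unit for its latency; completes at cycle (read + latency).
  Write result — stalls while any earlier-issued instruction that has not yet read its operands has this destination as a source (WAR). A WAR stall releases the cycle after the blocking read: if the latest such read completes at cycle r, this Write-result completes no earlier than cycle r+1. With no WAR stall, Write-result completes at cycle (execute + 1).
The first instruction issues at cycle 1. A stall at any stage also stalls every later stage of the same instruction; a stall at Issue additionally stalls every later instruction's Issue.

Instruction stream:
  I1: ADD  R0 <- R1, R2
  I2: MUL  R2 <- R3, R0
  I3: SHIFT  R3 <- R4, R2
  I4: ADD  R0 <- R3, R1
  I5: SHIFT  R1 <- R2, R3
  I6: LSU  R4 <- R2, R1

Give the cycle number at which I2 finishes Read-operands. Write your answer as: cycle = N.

cycle = 6

I1 -> (1, 2, 4, 5)
I2 -> (2, 6, 12, 13)  // RAW R0: wait I1 write@5
I3 -> (3, 14, 15, 16)  // RAW R2: wait I2 write@13
I4 -> (6, 17, 19, 20)  // struct: ADD busy until I1 writes@5, RAW R3: wait I3 write@16
I5 -> (17, 18, 19, 20)  // struct: SHIFT busy until I3 writes@16
I6 -> (18, 21, 22, 23)  // RAW R1: wait I5 write@20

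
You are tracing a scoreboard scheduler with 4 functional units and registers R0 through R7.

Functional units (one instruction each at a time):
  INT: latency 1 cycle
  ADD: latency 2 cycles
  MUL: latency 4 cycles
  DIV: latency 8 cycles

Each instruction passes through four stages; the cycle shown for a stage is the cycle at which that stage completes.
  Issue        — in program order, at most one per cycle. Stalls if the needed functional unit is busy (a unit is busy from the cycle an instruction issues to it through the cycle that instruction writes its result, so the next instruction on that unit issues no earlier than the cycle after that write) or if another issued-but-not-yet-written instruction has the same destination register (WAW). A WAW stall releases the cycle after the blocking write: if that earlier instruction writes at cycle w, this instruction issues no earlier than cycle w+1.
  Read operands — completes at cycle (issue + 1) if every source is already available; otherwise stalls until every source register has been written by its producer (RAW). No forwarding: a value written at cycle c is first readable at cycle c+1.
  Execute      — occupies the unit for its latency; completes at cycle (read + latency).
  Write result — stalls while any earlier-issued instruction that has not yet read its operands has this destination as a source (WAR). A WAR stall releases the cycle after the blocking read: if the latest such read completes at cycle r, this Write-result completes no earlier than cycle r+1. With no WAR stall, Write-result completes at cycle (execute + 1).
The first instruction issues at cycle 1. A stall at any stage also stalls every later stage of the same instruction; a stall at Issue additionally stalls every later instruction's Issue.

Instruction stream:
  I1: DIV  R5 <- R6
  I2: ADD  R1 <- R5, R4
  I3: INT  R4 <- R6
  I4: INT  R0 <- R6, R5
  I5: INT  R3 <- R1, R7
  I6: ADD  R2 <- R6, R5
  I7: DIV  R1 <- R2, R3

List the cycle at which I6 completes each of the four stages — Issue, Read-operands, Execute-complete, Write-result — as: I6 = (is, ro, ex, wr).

I6 = (19, 20, 22, 23)

[1] I1 dispatched to DIV
[2] I1 operands ready · I2 dispatched to ADD
[3] I3 dispatched to INT
[4] I3 operands ready
[5] I3 complete
[10] I1 complete
[11] R5←I1
[12] I2 operands ready
[13] R4←I3
[14] I2 complete · I4 dispatched to INT
[15] R1←I2 · I4 operands ready
[16] I4 complete
[17] R0←I4
[18] I5 dispatched to INT
[19] I5 operands ready · I6 dispatched to ADD
[20] I5 complete · I6 operands ready · I7 dispatched to DIV
[21] R3←I5
[22] I6 complete
[23] R2←I6
[24] I7 operands ready
[32] I7 complete
[33] R1←I7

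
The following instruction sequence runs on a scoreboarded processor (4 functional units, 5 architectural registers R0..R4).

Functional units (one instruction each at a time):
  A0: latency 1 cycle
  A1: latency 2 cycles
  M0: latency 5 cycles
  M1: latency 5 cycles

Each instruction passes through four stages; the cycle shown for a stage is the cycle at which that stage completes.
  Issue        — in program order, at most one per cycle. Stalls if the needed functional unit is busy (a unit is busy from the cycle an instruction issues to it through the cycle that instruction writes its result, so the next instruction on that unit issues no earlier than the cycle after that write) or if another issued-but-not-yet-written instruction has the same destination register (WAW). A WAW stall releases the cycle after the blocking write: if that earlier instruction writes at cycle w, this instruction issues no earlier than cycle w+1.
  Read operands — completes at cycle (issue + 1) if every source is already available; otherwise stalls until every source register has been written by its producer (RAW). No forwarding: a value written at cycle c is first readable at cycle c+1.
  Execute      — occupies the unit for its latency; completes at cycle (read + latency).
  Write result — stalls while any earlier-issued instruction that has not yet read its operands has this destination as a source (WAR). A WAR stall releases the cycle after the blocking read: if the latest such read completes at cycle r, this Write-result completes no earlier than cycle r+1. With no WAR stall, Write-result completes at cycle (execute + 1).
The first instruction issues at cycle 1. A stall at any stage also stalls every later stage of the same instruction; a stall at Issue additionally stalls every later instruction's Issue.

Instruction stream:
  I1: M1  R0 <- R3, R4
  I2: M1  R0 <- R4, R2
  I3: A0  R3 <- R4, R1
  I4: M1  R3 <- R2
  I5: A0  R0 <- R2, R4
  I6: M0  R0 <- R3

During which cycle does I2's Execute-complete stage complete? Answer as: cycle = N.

I1: IS=1 RO=2 EX=7 WR=8
I2: IS=9 RO=10 EX=15 WR=16  [struct: M1 busy until I1 writes@8]
I3: IS=10 RO=11 EX=12 WR=13
I4: IS=17 RO=18 EX=23 WR=24  [struct: M1 busy until I2 writes@16]
I5: IS=18 RO=19 EX=20 WR=21
I6: IS=22 RO=25 EX=30 WR=31  [WAW R0: wait I5 write@21; RAW R3: wait I4 write@24]

cycle = 15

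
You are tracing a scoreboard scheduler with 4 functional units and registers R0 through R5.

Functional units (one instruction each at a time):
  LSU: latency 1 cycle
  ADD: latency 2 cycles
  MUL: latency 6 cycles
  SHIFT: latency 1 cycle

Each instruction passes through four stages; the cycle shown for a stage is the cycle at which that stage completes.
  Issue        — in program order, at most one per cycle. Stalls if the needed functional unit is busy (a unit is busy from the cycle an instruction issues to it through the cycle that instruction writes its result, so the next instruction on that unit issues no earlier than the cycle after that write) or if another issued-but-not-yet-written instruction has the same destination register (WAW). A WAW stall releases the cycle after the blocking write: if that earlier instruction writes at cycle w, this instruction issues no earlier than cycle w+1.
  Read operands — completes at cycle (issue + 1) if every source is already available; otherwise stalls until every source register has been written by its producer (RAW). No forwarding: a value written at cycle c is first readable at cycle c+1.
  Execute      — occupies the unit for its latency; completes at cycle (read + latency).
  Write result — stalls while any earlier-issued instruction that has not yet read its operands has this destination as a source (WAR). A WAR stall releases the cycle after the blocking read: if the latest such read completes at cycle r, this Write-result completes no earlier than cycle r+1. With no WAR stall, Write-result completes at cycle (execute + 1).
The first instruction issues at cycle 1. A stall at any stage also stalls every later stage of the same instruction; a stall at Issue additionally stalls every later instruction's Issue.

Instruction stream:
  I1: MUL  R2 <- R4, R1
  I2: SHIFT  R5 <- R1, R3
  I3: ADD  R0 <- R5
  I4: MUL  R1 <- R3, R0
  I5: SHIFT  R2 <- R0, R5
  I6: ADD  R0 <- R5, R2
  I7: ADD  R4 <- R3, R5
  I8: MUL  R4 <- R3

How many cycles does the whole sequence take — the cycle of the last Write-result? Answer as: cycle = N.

cycle = 32

[1] I1 dispatched to MUL
[2] I1 operands ready | I2 dispatched to SHIFT
[3] I2 operands ready | I3 dispatched to ADD
[4] I2 complete
[5] R5←I2
[6] I3 operands ready
[8] I1 complete | I3 complete
[9] R2←I1 | R0←I3
[10] I4 dispatched to MUL
[11] I4 operands ready | I5 dispatched to SHIFT
[12] I5 operands ready | I6 dispatched to ADD
[13] I5 complete
[14] R2←I5
[15] I6 operands ready
[17] I4 complete | I6 complete
[18] R1←I4 | R0←I6
[19] I7 dispatched to ADD
[20] I7 operands ready
[22] I7 complete
[23] R4←I7
[24] I8 dispatched to MUL
[25] I8 operands ready
[31] I8 complete
[32] R4←I8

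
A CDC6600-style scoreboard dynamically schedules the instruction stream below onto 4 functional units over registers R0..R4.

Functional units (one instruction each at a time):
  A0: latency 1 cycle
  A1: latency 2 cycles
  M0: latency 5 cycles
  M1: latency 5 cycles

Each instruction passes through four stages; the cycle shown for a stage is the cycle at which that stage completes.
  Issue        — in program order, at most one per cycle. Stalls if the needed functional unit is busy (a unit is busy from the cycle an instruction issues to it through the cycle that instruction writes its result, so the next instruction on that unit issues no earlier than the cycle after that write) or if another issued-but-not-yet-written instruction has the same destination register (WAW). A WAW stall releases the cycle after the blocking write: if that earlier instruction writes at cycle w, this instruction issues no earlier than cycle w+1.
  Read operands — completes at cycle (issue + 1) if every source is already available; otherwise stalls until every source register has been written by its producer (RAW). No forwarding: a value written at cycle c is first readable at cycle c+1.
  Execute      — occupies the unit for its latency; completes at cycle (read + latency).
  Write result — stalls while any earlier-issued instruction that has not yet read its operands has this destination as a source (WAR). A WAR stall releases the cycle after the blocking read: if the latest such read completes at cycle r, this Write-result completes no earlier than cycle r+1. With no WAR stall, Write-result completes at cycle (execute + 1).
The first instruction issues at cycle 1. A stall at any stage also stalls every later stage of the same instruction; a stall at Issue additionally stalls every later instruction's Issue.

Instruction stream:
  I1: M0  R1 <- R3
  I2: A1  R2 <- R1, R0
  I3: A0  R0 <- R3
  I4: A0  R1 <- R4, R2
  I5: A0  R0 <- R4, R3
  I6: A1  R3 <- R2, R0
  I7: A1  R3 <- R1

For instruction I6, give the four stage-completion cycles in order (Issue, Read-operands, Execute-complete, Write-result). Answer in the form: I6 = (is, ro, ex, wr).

I6 = (17, 20, 22, 23)

t=1  I1 issues→M0
t=2  I1 reads; I2 issues→A1
t=3  I3 issues→A0
t=4  I3 reads
t=5  I3 exec-done
t=7  I1 exec-done
t=8  I1 writes R1
t=9  I2 reads
t=10  I3 writes R0
t=11  I2 exec-done; I4 issues→A0
t=12  I2 writes R2
t=13  I4 reads
t=14  I4 exec-done
t=15  I4 writes R1
t=16  I5 issues→A0
t=17  I5 reads; I6 issues→A1
t=18  I5 exec-done
t=19  I5 writes R0
t=20  I6 reads
t=22  I6 exec-done
t=23  I6 writes R3
t=24  I7 issues→A1
t=25  I7 reads
t=27  I7 exec-done
t=28  I7 writes R3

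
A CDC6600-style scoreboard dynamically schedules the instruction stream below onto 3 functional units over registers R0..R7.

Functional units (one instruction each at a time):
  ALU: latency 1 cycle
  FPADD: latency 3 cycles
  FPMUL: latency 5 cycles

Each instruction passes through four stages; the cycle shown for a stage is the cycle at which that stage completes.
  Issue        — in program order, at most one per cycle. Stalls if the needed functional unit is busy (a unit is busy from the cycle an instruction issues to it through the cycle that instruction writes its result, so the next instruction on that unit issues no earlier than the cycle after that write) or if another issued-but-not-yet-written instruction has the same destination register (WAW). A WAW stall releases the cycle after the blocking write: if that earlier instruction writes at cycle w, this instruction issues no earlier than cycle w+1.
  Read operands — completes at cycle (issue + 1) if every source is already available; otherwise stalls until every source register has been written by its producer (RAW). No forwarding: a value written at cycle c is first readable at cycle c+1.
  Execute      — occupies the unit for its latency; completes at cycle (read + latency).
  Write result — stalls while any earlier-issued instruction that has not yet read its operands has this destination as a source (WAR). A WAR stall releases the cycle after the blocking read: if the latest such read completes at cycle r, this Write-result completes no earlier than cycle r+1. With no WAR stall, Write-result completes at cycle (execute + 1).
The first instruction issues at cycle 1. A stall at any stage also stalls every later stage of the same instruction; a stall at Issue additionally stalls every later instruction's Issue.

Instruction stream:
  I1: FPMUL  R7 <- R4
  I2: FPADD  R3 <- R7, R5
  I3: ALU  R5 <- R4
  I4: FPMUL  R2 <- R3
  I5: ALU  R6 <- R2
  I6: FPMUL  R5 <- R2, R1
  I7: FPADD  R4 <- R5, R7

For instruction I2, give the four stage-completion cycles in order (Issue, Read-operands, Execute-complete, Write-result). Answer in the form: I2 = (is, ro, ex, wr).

I2 = (2, 9, 12, 13)

[1] I1→FPMUL
[2] I1 RO; I2→FPADD
[3] I3→ALU
[4] I3 RO
[5] I3 EX
[7] I1 EX
[8] I1 WR R7
[9] I2 RO; I4→FPMUL
[10] I3 WR R5
[11] I5→ALU
[12] I2 EX
[13] I2 WR R3
[14] I4 RO
[19] I4 EX
[20] I4 WR R2
[21] I5 RO; I6→FPMUL
[22] I5 EX; I6 RO; I7→FPADD
[23] I5 WR R6
[27] I6 EX
[28] I6 WR R5
[29] I7 RO
[32] I7 EX
[33] I7 WR R4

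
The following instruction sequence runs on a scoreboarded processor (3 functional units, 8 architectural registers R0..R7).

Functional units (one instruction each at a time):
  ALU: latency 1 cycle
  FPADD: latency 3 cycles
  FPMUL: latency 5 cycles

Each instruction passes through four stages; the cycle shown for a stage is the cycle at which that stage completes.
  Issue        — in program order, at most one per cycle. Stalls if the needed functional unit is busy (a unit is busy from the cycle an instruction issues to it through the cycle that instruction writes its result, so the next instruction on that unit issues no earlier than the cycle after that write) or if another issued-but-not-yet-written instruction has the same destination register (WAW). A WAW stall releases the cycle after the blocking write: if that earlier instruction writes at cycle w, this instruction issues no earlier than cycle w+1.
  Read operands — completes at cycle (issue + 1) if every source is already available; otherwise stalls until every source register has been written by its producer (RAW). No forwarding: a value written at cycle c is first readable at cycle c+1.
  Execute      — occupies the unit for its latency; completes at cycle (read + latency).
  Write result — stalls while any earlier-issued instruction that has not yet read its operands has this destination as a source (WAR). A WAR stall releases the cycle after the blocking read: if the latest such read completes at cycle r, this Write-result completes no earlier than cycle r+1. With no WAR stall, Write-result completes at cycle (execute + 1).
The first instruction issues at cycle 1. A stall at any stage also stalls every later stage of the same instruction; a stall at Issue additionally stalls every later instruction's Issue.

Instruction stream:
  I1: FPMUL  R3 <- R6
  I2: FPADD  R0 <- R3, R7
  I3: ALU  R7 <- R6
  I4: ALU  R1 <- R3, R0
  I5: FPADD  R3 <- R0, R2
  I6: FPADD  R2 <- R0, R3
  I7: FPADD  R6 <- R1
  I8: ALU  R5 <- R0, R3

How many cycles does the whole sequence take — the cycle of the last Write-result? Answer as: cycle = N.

t=1  I1 dispatched to FPMUL
t=2  I1 operands ready | I2 dispatched to FPADD
t=3  I3 dispatched to ALU
t=4  I3 operands ready
t=5  I3 complete
t=7  I1 complete
t=8  R3←I1
t=9  I2 operands ready
t=10  R7←I3
t=11  I4 dispatched to ALU
t=12  I2 complete
t=13  R0←I2
t=14  I4 operands ready | I5 dispatched to FPADD
t=15  I4 complete | I5 operands ready
t=16  R1←I4
t=18  I5 complete
t=19  R3←I5
t=20  I6 dispatched to FPADD
t=21  I6 operands ready
t=24  I6 complete
t=25  R2←I6
t=26  I7 dispatched to FPADD
t=27  I7 operands ready | I8 dispatched to ALU
t=28  I8 operands ready
t=29  I8 complete
t=30  I7 complete | R5←I8
t=31  R6←I7

cycle = 31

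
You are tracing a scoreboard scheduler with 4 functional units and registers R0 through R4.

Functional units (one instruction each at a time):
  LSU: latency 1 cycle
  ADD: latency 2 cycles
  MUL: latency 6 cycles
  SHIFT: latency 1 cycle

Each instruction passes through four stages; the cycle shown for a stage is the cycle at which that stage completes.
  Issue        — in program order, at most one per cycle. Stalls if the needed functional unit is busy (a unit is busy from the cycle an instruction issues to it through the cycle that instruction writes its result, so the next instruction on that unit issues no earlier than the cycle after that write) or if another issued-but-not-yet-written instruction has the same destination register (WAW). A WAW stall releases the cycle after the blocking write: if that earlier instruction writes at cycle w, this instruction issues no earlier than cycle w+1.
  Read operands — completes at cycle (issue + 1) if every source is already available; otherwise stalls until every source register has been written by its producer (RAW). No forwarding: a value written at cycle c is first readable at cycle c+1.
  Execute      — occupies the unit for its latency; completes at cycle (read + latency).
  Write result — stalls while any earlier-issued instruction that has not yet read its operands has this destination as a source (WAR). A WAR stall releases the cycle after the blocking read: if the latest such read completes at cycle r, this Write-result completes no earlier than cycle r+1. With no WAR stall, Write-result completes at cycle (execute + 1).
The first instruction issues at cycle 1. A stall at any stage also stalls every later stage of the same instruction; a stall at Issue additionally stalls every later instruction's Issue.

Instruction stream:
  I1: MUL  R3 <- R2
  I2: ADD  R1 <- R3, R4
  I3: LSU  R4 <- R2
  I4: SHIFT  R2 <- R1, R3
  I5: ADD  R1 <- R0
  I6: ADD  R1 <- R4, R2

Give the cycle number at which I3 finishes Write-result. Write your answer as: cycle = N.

c1: issue I1 (MUL)
c2: I1 read-ops; issue I2 (ADD)
c3: issue I3 (LSU)
c4: I3 read-ops; issue I4 (SHIFT)
c5: I3 finished on LSU
c8: I1 finished on MUL
c9: I1→R3
c10: I2 read-ops
c11: I3→R4
c12: I2 finished on ADD
c13: I2→R1
c14: I4 read-ops; issue I5 (ADD)
c15: I4 finished on SHIFT; I5 read-ops
c16: I4→R2
c17: I5 finished on ADD
c18: I5→R1
c19: issue I6 (ADD)
c20: I6 read-ops
c22: I6 finished on ADD
c23: I6→R1

cycle = 11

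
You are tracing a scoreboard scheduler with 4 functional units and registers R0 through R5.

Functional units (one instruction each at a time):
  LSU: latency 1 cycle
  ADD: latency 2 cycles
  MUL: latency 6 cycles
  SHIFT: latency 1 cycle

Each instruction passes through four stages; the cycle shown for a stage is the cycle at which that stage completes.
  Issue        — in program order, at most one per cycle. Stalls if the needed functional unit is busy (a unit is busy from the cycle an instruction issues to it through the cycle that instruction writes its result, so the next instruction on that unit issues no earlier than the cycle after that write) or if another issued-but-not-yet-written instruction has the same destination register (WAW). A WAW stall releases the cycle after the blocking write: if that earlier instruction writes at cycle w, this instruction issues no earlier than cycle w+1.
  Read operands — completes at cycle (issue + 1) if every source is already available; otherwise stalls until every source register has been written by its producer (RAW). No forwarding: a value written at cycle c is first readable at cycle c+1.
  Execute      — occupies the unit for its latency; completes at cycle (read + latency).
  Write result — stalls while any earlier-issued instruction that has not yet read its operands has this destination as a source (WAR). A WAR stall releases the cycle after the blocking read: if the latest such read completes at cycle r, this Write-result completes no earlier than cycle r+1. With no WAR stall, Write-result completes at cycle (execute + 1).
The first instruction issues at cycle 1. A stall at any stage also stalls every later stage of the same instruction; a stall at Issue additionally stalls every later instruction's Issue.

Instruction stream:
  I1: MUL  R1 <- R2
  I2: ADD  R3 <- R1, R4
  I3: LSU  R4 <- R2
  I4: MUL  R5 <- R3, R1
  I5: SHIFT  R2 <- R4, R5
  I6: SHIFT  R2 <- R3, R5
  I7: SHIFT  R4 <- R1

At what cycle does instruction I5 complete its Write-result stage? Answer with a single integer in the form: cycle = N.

[1] issue I1 (MUL)
[2] I1 read-ops | issue I2 (ADD)
[3] issue I3 (LSU)
[4] I3 read-ops
[5] I3 finished on LSU
[8] I1 finished on MUL
[9] I1→R1
[10] I2 read-ops | issue I4 (MUL)
[11] I3→R4 | issue I5 (SHIFT)
[12] I2 finished on ADD
[13] I2→R3
[14] I4 read-ops
[20] I4 finished on MUL
[21] I4→R5
[22] I5 read-ops
[23] I5 finished on SHIFT
[24] I5→R2
[25] issue I6 (SHIFT)
[26] I6 read-ops
[27] I6 finished on SHIFT
[28] I6→R2
[29] issue I7 (SHIFT)
[30] I7 read-ops
[31] I7 finished on SHIFT
[32] I7→R4

cycle = 24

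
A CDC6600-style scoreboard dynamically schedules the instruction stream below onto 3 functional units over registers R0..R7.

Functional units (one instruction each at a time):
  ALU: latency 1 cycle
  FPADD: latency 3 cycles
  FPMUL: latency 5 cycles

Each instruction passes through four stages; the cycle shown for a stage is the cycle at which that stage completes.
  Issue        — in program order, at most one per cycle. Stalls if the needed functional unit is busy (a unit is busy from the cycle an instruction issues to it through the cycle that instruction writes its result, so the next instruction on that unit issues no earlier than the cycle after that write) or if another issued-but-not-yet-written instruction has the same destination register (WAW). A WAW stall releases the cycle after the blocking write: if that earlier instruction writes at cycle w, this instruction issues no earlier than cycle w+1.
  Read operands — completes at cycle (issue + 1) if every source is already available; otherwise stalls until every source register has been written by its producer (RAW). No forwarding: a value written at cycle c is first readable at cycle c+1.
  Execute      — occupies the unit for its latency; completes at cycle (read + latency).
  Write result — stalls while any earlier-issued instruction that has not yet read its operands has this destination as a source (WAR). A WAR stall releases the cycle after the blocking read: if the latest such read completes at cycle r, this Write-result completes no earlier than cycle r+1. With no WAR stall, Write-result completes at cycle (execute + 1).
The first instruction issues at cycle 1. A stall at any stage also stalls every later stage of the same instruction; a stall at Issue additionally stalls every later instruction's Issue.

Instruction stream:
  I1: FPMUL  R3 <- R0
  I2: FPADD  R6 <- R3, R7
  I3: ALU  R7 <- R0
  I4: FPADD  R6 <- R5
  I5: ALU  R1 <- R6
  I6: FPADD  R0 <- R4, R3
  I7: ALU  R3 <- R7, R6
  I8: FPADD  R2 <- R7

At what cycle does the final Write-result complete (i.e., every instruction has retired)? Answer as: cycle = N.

1) issue 1, read 2, done 7, write 8
2) issue 2, read 9, done 12, write 13  <RAW R3: wait I1 write@8>
3) issue 3, read 4, done 5, write 10  <WAR R7: wait I2 read@9>
4) issue 14, read 15, done 18, write 19  <struct: FPADD busy until I2 writes@13>
5) issue 15, read 20, done 21, write 22  <RAW R6: wait I4 write@19>
6) issue 20, read 21, done 24, write 25  <struct: FPADD busy until I4 writes@19>
7) issue 23, read 24, done 25, write 26  <struct: ALU busy until I5 writes@22>
8) issue 26, read 27, done 30, write 31  <struct: FPADD busy until I6 writes@25>

cycle = 31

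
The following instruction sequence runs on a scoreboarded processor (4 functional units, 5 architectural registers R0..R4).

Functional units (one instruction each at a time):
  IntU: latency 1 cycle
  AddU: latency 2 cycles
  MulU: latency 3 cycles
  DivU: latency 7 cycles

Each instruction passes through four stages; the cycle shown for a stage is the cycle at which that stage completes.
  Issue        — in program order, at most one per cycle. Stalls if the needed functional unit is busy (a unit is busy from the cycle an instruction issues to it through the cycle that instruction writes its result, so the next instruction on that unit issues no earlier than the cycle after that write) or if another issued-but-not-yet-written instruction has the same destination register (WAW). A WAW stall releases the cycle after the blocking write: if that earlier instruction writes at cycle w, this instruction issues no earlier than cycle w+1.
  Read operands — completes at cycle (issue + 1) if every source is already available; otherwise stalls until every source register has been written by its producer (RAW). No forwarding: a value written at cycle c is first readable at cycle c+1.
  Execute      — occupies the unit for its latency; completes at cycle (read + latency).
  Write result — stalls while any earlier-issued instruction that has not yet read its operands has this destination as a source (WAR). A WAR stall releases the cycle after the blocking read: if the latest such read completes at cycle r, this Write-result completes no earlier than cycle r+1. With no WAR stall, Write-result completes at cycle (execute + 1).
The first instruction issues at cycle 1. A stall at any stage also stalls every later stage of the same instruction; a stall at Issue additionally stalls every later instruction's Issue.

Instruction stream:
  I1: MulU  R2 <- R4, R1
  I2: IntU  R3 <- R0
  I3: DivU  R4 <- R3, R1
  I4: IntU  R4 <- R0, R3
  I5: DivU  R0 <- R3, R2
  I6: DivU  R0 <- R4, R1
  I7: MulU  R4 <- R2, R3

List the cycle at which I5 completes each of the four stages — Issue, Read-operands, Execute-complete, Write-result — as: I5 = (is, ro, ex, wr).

[1] I1 dispatched to MulU
[2] I1 operands ready · I2 dispatched to IntU
[3] I2 operands ready · I3 dispatched to DivU
[4] I2 complete
[5] I1 complete · R3←I2
[6] R2←I1 · I3 operands ready
[13] I3 complete
[14] R4←I3
[15] I4 dispatched to IntU
[16] I4 operands ready · I5 dispatched to DivU
[17] I4 complete · I5 operands ready
[18] R4←I4
[24] I5 complete
[25] R0←I5
[26] I6 dispatched to DivU
[27] I6 operands ready · I7 dispatched to MulU
[28] I7 operands ready
[31] I7 complete
[32] R4←I7
[34] I6 complete
[35] R0←I6

I5 = (16, 17, 24, 25)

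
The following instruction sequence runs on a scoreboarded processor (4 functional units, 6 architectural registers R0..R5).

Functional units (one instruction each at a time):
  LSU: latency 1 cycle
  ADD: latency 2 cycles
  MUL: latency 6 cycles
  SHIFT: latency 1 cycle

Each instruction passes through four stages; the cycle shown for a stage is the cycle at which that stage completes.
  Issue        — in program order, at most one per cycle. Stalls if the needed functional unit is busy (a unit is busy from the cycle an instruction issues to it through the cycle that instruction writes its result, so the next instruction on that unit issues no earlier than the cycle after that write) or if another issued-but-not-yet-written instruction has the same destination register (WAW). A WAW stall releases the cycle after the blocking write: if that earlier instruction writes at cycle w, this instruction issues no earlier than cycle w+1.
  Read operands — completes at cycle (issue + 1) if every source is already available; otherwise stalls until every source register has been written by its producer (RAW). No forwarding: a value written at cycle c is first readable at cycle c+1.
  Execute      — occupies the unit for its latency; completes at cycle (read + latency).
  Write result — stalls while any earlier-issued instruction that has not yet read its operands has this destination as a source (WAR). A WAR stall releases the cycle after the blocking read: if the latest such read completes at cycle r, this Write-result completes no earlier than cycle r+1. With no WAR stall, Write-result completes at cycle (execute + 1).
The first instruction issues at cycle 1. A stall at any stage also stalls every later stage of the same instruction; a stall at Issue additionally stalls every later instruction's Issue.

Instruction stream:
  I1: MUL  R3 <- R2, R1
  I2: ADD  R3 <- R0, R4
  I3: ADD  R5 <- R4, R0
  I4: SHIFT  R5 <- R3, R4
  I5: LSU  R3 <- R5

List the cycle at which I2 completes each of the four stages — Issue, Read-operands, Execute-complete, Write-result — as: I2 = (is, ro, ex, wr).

I2 = (10, 11, 13, 14)

cycle 1: I1 dispatched to MUL
cycle 2: I1 operands ready
cycle 8: I1 complete
cycle 9: R3←I1
cycle 10: I2 dispatched to ADD
cycle 11: I2 operands ready
cycle 13: I2 complete
cycle 14: R3←I2
cycle 15: I3 dispatched to ADD
cycle 16: I3 operands ready
cycle 18: I3 complete
cycle 19: R5←I3
cycle 20: I4 dispatched to SHIFT
cycle 21: I4 operands ready · I5 dispatched to LSU
cycle 22: I4 complete
cycle 23: R5←I4
cycle 24: I5 operands ready
cycle 25: I5 complete
cycle 26: R3←I5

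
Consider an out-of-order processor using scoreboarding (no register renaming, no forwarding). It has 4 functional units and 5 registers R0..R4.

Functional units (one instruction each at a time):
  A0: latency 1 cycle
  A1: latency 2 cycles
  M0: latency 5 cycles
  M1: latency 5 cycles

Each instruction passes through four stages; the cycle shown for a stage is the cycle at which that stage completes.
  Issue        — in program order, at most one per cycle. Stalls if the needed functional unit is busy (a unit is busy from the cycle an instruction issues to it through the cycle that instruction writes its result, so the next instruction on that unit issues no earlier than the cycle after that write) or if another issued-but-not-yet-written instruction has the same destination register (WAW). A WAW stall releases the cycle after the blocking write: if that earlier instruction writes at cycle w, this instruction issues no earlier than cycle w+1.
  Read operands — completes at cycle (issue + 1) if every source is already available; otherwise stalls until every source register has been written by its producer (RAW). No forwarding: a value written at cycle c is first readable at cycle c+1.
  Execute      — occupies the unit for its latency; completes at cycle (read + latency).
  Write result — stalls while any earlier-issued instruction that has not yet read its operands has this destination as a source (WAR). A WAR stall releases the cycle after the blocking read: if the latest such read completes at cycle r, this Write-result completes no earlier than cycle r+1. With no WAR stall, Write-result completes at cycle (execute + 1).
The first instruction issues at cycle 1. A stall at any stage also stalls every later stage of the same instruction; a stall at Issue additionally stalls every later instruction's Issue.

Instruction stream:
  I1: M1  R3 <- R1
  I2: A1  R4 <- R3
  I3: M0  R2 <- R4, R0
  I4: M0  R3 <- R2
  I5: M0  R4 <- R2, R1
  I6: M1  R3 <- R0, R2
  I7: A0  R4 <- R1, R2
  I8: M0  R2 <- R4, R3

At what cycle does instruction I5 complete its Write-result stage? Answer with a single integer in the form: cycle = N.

cycle = 35

[1] I1 dispatched to M1
[2] I1 operands ready | I2 dispatched to A1
[3] I3 dispatched to M0
[7] I1 complete
[8] R3←I1
[9] I2 operands ready
[11] I2 complete
[12] R4←I2
[13] I3 operands ready
[18] I3 complete
[19] R2←I3
[20] I4 dispatched to M0
[21] I4 operands ready
[26] I4 complete
[27] R3←I4
[28] I5 dispatched to M0
[29] I5 operands ready | I6 dispatched to M1
[30] I6 operands ready
[34] I5 complete
[35] R4←I5 | I6 complete
[36] R3←I6 | I7 dispatched to A0
[37] I7 operands ready | I8 dispatched to M0
[38] I7 complete
[39] R4←I7
[40] I8 operands ready
[45] I8 complete
[46] R2←I8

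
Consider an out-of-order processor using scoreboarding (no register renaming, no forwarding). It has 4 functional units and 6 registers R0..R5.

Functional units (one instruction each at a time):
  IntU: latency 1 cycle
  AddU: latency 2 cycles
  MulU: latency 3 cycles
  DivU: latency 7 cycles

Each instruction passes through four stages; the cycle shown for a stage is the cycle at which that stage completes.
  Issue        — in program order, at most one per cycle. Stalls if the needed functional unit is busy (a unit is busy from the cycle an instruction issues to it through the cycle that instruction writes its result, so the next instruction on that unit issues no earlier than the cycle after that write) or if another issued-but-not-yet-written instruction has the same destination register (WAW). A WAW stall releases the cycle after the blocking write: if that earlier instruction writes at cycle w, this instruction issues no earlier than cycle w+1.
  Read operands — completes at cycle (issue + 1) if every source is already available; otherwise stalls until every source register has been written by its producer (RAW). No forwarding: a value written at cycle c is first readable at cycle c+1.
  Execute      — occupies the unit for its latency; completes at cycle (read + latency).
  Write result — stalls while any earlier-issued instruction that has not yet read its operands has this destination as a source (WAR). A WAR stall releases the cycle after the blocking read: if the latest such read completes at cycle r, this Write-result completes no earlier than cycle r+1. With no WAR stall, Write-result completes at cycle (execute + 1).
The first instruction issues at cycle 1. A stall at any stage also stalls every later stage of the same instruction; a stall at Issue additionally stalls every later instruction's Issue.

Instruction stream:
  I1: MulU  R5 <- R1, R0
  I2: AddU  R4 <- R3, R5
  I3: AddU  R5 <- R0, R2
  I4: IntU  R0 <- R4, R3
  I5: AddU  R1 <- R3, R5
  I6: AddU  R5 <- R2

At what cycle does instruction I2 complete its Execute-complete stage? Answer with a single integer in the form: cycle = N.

t=1  I1 issues→MulU
t=2  I1 reads · I2 issues→AddU
t=5  I1 exec-done
t=6  I1 writes R5
t=7  I2 reads
t=9  I2 exec-done
t=10  I2 writes R4
t=11  I3 issues→AddU
t=12  I3 reads · I4 issues→IntU
t=13  I4 reads
t=14  I3 exec-done · I4 exec-done
t=15  I3 writes R5 · I4 writes R0
t=16  I5 issues→AddU
t=17  I5 reads
t=19  I5 exec-done
t=20  I5 writes R1
t=21  I6 issues→AddU
t=22  I6 reads
t=24  I6 exec-done
t=25  I6 writes R5

cycle = 9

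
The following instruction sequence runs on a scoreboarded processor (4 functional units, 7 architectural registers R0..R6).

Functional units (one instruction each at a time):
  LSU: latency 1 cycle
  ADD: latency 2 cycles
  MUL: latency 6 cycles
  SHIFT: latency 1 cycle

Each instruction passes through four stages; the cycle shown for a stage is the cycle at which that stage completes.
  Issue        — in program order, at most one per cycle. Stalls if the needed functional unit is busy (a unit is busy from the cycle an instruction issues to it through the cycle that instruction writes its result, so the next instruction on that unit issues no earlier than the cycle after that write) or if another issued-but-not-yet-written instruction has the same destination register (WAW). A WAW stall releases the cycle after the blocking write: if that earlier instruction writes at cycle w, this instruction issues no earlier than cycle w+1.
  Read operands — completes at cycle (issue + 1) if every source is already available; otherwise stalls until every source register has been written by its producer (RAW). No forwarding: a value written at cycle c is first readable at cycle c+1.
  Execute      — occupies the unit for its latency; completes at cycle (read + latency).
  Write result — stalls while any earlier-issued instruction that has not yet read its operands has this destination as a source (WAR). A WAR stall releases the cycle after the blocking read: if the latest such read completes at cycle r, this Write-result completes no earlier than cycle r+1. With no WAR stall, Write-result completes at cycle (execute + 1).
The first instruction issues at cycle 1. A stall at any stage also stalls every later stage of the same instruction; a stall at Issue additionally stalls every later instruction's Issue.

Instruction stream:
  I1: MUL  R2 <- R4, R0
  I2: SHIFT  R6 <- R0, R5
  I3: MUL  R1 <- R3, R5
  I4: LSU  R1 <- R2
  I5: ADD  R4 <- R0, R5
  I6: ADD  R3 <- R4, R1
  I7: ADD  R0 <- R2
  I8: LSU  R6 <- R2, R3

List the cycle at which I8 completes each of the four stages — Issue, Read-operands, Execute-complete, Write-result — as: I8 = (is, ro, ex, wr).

I8 = (31, 32, 33, 34)

t=1  issue I1 (MUL)
t=2  I1 read-ops · issue I2 (SHIFT)
t=3  I2 read-ops
t=4  I2 finished on SHIFT
t=5  I2→R6
t=8  I1 finished on MUL
t=9  I1→R2
t=10  issue I3 (MUL)
t=11  I3 read-ops
t=17  I3 finished on MUL
t=18  I3→R1
t=19  issue I4 (LSU)
t=20  I4 read-ops · issue I5 (ADD)
t=21  I4 finished on LSU · I5 read-ops
t=22  I4→R1
t=23  I5 finished on ADD
t=24  I5→R4
t=25  issue I6 (ADD)
t=26  I6 read-ops
t=28  I6 finished on ADD
t=29  I6→R3
t=30  issue I7 (ADD)
t=31  I7 read-ops · issue I8 (LSU)
t=32  I8 read-ops
t=33  I7 finished on ADD · I8 finished on LSU
t=34  I7→R0 · I8→R6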